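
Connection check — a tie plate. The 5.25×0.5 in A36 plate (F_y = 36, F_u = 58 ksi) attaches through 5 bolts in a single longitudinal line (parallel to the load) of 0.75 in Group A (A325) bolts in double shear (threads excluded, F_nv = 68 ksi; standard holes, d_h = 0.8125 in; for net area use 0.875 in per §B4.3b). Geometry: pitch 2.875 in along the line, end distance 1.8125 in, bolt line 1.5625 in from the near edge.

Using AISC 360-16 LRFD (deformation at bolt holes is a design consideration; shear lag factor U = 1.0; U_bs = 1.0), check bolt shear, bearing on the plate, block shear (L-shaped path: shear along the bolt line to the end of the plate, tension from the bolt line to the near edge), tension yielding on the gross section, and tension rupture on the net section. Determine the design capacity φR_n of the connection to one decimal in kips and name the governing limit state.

85.1 kips (gross-section yield governs)

Bolt shear: A_b = π(0.75)²/4 = 0.44179 in². φR_n = 0.75 × 68 × 0.44179 × 5 × 2 = 225.3 kips.
Bearing (0.5 in plate, F_u = 58 ksi): end bolts L_c = 1.8125 − 0.8125/2 = 1.40625, R_n = min(1.2×1.40625×0.5×58, 2.4×0.75×0.5×58) = 48.938 kips/bolt; interior L_c = 2.875 − 0.8125 = 2.0625, R_n = 52.2 kips/bolt. φR_n = 0.75 × (1×48.938 + 4×52.2) = 193.3 kips.
Block shear: shear path 1×[1.8125+4×2.875] = 1×13.3125 in, A_gv = 6.6563, A_nv = 1×(13.3125 − 4.5×0.875)×0.5 = 4.6875 in²; tension to near edge: (1.5625 − 0.5×0.875)×0.5 = 0.5625 in². R_n = min(0.6×58×4.6875, 0.6×36×6.6563) + 1.0×58×0.5625 = min(163.13, 143.78) + 32.625 = 176.41 kips. φR_n = 0.75 × 176.41 = 132.3 kips.
Tension yield (gross): A_g = 5.25×0.5 = 2.625 in². φR_n = 0.90 × 36 × 2.625 = 85.1 kips.
Tension rupture (net): A_n = (5.25 − 1×0.875)×0.5 = 2.1875 in² (U = 1.0, A_e = A_n). φR_n = 0.75 × 58 × 2.1875 = 95.2 kips.
Governing: min(225.3, 193.3, 132.3, 85.1, 95.2) = 85.1 kips → gross-section yield.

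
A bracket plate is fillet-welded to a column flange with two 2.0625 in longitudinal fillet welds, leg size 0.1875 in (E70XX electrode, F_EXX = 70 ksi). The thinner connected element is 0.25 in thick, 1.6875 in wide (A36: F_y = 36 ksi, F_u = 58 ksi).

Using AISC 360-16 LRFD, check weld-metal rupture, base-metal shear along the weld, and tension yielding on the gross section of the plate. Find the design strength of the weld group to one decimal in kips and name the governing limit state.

Weld metal: throat = 0.707×0.1875 = 0.13256 in, L = 2×2.0625 = 4.125 in. φR_n = 0.75 × 0.6 × 70 × 0.13256 × 4.125 = 17.2 kips.
Base metal shear (0.25 in plate): yield φR_n = 1.0×0.6×36×0.25×4.125 = 22.3 kips; rupture φR_n = 0.75×0.6×58×0.25×4.125 = 26.9 kips; take 22.3 kips (yield).
Tension yield (gross): A_g = 1.6875×0.25 = 0.42188 in². φR_n = 0.90 × 36 × 0.42188 = 13.7 kips.
Governing: min(17.2, 22.3, 13.7) = 13.7 kips → gross-section yield.

13.7 kips (gross-section yield governs)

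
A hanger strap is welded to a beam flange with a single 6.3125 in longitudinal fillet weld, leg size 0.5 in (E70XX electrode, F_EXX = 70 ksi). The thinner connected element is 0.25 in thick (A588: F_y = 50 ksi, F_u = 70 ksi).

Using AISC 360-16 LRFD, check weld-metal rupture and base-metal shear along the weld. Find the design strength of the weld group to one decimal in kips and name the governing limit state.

47.3 kips (base-metal shear governs)

Weld metal: throat = 0.707×0.5 = 0.3535 in, L = 6.3125 in. φR_n = 0.75 × 0.6 × 70 × 0.3535 × 6.3125 = 70.3 kips.
Base metal shear (0.25 in plate): yield φR_n = 1.0×0.6×50×0.25×6.3125 = 47.3 kips; rupture φR_n = 0.75×0.6×70×0.25×6.3125 = 49.7 kips; take 47.3 kips (yield).
Governing: min(70.3, 47.3) = 47.3 kips → base-metal shear.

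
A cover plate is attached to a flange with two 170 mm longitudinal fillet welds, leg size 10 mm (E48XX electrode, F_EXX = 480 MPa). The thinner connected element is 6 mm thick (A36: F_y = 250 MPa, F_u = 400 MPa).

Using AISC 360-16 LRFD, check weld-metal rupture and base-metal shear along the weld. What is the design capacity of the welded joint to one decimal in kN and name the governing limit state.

Weld metal: throat = 0.707×10 = 7.07 mm, L = 2×170 = 340 mm. φR_n = 0.75 × 0.6 × 480 × 7.07 × 340 = 519.2 kN.
Base metal shear (6 mm plate): yield φR_n = 1.0×0.6×250×6×340 = 306.0 kN; rupture φR_n = 0.75×0.6×400×6×340 = 367.2 kN; take 306.0 kN (yield).
Governing: min(519.2, 306.0) = 306.0 kN → base-metal shear.

306.0 kN (base-metal shear governs)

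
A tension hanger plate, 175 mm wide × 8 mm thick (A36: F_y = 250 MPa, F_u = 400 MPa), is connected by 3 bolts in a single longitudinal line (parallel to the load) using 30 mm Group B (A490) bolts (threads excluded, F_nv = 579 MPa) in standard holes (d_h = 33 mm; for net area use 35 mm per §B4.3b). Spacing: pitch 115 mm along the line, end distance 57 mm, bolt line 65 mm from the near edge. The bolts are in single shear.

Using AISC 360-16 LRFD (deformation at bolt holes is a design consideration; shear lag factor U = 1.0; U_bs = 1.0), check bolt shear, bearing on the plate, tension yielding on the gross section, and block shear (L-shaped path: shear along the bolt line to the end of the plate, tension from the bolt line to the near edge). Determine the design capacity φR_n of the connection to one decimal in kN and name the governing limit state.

315.0 kN (gross-section yield governs)

Bolt shear: A_b = π(30)²/4 = 706.86 mm². φR_n = 0.75 × 579 × 706.86 × 3 × 1 = 920.9 kN.
Bearing (8 mm plate, F_u = 400 MPa): end bolts L_c = 57 − 33/2 = 40.5, R_n = min(1.2×40.5×8×400, 2.4×30×8×400) = 155.52 kN/bolt; interior L_c = 115 − 33 = 82, R_n = 230.4 kN/bolt. φR_n = 0.75 × (1×155.52 + 2×230.4) = 462.2 kN.
Tension yield (gross): A_g = 175×8 = 1400 mm². φR_n = 0.90 × 250 × 1400 = 315.0 kN.
Block shear: shear path 1×[57+2×115] = 1×287 mm, A_gv = 2296, A_nv = 1×(287 − 2.5×35)×8 = 1596 mm²; tension to near edge: (65 − 0.5×35)×8 = 380 mm². R_n = min(0.6×400×1596, 0.6×250×2296) + 1.0×400×380 = min(383.04, 344.4) + 152 = 496.4 kN. φR_n = 0.75 × 496.4 = 372.3 kN.
Governing: min(920.9, 462.2, 315.0, 372.3) = 315.0 kN → gross-section yield.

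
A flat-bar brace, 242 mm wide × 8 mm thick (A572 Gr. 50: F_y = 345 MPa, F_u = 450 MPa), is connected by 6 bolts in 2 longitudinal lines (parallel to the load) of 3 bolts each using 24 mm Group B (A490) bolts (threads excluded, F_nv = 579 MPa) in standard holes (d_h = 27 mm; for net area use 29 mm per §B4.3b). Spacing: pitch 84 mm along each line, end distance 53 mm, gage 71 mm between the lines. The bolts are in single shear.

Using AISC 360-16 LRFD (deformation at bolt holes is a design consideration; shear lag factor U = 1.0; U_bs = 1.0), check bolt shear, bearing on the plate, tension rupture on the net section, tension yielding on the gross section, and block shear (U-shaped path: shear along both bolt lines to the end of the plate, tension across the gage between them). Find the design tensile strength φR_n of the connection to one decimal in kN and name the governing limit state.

Bolt shear: A_b = π(24)²/4 = 452.39 mm². φR_n = 0.75 × 579 × 452.39 × 6 × 1 = 1178.7 kN.
Bearing (8 mm plate, F_u = 450 MPa): end bolts L_c = 53 − 27/2 = 39.5, R_n = min(1.2×39.5×8×450, 2.4×24×8×450) = 170.64 kN/bolt; interior L_c = 84 − 27 = 57, R_n = 207.36 kN/bolt. φR_n = 0.75 × (2×170.64 + 4×207.36) = 878.0 kN.
Tension rupture (net): A_n = (242 − 2×29)×8 = 1472 mm² (U = 1.0, A_e = A_n). φR_n = 0.75 × 450 × 1472 = 496.8 kN.
Tension yield (gross): A_g = 242×8 = 1936 mm². φR_n = 0.90 × 345 × 1936 = 601.1 kN.
Block shear: shear path 2×[53+2×84] = 2×221 mm, A_gv = 3536, A_nv = 2×(221 − 2.5×29)×8 = 2376 mm²; tension across gage: (71 − 1×29)×8 = 336 mm². R_n = min(0.6×450×2376, 0.6×345×3536) + 1.0×450×336 = min(641.52, 731.95) + 151.2 = 792.72 kN. φR_n = 0.75 × 792.72 = 594.5 kN.
Governing: min(1178.7, 878.0, 496.8, 601.1, 594.5) = 496.8 kN → net-section rupture.

496.8 kN (net-section rupture governs)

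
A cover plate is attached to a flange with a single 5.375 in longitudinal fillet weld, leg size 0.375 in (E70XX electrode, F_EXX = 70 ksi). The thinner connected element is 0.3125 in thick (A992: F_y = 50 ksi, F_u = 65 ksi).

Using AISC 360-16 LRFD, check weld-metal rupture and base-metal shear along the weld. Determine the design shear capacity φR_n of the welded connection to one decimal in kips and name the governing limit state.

44.9 kips (weld metal governs)

Weld metal: throat = 0.707×0.375 = 0.26513 in, L = 5.375 in. φR_n = 0.75 × 0.6 × 70 × 0.26513 × 5.375 = 44.9 kips.
Base metal shear (0.3125 in plate): yield φR_n = 1.0×0.6×50×0.3125×5.375 = 50.4 kips; rupture φR_n = 0.75×0.6×65×0.3125×5.375 = 49.1 kips; take 49.1 kips (rupture).
Governing: min(44.9, 49.1) = 44.9 kips → weld metal.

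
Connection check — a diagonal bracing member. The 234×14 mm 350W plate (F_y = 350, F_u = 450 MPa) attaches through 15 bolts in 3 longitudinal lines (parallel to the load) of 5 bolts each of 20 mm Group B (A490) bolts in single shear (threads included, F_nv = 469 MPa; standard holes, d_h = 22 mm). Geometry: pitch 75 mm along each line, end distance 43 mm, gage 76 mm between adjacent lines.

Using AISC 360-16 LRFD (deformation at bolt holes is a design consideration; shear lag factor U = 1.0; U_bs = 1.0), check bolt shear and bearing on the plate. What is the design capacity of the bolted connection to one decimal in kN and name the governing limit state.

Bolt shear: A_b = π(20)²/4 = 314.16 mm². φR_n = 0.75 × 469 × 314.16 × 15 × 1 = 1657.6 kN.
Bearing (14 mm plate, F_u = 450 MPa): end bolts L_c = 43 − 22/2 = 32, R_n = min(1.2×32×14×450, 2.4×20×14×450) = 241.92 kN/bolt; interior L_c = 75 − 22 = 53, R_n = 302.4 kN/bolt. φR_n = 0.75 × (3×241.92 + 12×302.4) = 3265.9 kN.
Governing: min(1657.6, 3265.9) = 1657.6 kN → bolt shear.

1657.6 kN (bolt shear governs)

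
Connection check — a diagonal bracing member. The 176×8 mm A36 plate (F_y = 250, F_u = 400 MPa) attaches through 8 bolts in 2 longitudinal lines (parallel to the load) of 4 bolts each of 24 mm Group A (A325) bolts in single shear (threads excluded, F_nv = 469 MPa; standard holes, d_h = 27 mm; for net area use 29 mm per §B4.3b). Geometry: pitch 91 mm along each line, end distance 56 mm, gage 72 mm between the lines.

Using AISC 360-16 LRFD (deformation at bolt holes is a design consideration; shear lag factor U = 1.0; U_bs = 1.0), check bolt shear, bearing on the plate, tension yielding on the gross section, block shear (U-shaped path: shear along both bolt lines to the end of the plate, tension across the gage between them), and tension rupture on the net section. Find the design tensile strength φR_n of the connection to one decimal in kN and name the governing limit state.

283.2 kN (net-section rupture governs)

Bolt shear: A_b = π(24)²/4 = 452.39 mm². φR_n = 0.75 × 469 × 452.39 × 8 × 1 = 1273.0 kN.
Bearing (8 mm plate, F_u = 400 MPa): end bolts L_c = 56 − 27/2 = 42.5, R_n = min(1.2×42.5×8×400, 2.4×24×8×400) = 163.2 kN/bolt; interior L_c = 91 − 27 = 64, R_n = 184.32 kN/bolt. φR_n = 0.75 × (2×163.2 + 6×184.32) = 1074.2 kN.
Tension yield (gross): A_g = 176×8 = 1408 mm². φR_n = 0.90 × 250 × 1408 = 316.8 kN.
Block shear: shear path 2×[56+3×91] = 2×329 mm, A_gv = 5264, A_nv = 2×(329 − 3.5×29)×8 = 3640 mm²; tension across gage: (72 − 1×29)×8 = 344 mm². R_n = min(0.6×400×3640, 0.6×250×5264) + 1.0×400×344 = min(873.6, 789.6) + 137.6 = 927.2 kN. φR_n = 0.75 × 927.2 = 695.4 kN.
Tension rupture (net): A_n = (176 − 2×29)×8 = 944 mm² (U = 1.0, A_e = A_n). φR_n = 0.75 × 400 × 944 = 283.2 kN.
Governing: min(1273.0, 1074.2, 316.8, 695.4, 283.2) = 283.2 kN → net-section rupture.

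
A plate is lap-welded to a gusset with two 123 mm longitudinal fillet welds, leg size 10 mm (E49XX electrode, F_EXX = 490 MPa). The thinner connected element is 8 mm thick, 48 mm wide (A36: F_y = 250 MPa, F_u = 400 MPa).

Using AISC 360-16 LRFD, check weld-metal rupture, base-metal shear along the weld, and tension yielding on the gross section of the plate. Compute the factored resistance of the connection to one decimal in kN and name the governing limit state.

86.4 kN (gross-section yield governs)

Weld metal: throat = 0.707×10 = 7.07 mm, L = 2×123 = 246 mm. φR_n = 0.75 × 0.6 × 490 × 7.07 × 246 = 383.5 kN.
Base metal shear (8 mm plate): yield φR_n = 1.0×0.6×250×8×246 = 295.2 kN; rupture φR_n = 0.75×0.6×400×8×246 = 354.2 kN; take 295.2 kN (yield).
Tension yield (gross): A_g = 48×8 = 384 mm². φR_n = 0.90 × 250 × 384 = 86.4 kN.
Governing: min(383.5, 295.2, 86.4) = 86.4 kN → gross-section yield.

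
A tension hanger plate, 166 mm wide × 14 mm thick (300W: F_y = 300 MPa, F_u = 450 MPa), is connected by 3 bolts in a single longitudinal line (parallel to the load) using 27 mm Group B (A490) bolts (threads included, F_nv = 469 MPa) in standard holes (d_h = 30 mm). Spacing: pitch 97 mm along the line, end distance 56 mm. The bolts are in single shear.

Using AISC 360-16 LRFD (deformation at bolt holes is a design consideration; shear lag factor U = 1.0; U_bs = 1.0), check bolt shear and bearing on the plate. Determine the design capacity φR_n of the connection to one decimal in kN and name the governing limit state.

Bolt shear: A_b = π(27)²/4 = 572.56 mm². φR_n = 0.75 × 469 × 572.56 × 3 × 1 = 604.2 kN.
Bearing (14 mm plate, F_u = 450 MPa): end bolts L_c = 56 − 30/2 = 41, R_n = min(1.2×41×14×450, 2.4×27×14×450) = 309.96 kN/bolt; interior L_c = 97 − 30 = 67, R_n = 408.24 kN/bolt. φR_n = 0.75 × (1×309.96 + 2×408.24) = 844.8 kN.
Governing: min(604.2, 844.8) = 604.2 kN → bolt shear.

604.2 kN (bolt shear governs)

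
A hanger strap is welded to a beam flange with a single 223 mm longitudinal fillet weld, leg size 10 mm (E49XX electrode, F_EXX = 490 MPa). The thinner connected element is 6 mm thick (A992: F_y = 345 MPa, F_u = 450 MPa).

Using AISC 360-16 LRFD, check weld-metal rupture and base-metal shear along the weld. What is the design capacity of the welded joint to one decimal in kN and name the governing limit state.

270.9 kN (base-metal shear governs)

Weld metal: throat = 0.707×10 = 7.07 mm, L = 223 mm. φR_n = 0.75 × 0.6 × 490 × 7.07 × 223 = 347.6 kN.
Base metal shear (6 mm plate): yield φR_n = 1.0×0.6×345×6×223 = 277.0 kN; rupture φR_n = 0.75×0.6×450×6×223 = 270.9 kN; take 270.9 kN (rupture).
Governing: min(347.6, 270.9) = 270.9 kN → base-metal shear.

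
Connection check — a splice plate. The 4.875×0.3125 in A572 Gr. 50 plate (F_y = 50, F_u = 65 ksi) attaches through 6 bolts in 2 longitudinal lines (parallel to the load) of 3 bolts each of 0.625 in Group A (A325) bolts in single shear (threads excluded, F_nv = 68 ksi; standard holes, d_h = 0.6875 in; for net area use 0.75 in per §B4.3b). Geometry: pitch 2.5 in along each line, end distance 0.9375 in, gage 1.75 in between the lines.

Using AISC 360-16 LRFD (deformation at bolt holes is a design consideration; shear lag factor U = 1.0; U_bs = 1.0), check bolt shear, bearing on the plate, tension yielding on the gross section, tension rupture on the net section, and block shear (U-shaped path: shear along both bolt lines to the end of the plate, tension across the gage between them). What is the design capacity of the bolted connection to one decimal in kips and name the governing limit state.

Bolt shear: A_b = π(0.625)²/4 = 0.3068 in². φR_n = 0.75 × 68 × 0.3068 × 6 × 1 = 93.9 kips.
Bearing (0.3125 in plate, F_u = 65 ksi): end bolts L_c = 0.9375 − 0.6875/2 = 0.59375, R_n = min(1.2×0.59375×0.3125×65, 2.4×0.625×0.3125×65) = 14.473 kips/bolt; interior L_c = 2.5 − 0.6875 = 1.8125, R_n = 30.469 kips/bolt. φR_n = 0.75 × (2×14.473 + 4×30.469) = 113.1 kips.
Tension yield (gross): A_g = 4.875×0.3125 = 1.5234 in². φR_n = 0.90 × 50 × 1.5234 = 68.6 kips.
Tension rupture (net): A_n = (4.875 − 2×0.75)×0.3125 = 1.0547 in² (U = 1.0, A_e = A_n). φR_n = 0.75 × 65 × 1.0547 = 51.4 kips.
Block shear: shear path 2×[0.9375+2×2.5] = 2×5.9375 in, A_gv = 3.7109, A_nv = 2×(5.9375 − 2.5×0.75)×0.3125 = 2.5391 in²; tension across gage: (1.75 − 1×0.75)×0.3125 = 0.3125 in². R_n = min(0.6×65×2.5391, 0.6×50×3.7109) + 1.0×65×0.3125 = min(99.025, 111.33) + 20.313 = 119.34 kips. φR_n = 0.75 × 119.34 = 89.5 kips.
Governing: min(93.9, 113.1, 68.6, 51.4, 89.5) = 51.4 kips → net-section rupture.

51.4 kips (net-section rupture governs)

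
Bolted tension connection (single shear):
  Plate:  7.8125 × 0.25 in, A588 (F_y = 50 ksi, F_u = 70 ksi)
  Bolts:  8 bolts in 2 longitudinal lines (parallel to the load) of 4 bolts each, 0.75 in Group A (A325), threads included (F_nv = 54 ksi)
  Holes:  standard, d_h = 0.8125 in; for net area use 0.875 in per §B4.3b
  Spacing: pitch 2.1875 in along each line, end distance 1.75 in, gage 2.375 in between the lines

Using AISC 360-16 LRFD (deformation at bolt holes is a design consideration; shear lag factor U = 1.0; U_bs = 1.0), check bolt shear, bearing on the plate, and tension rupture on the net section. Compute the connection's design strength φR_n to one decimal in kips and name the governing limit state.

Bolt shear: A_b = π(0.75)²/4 = 0.44179 in². φR_n = 0.75 × 54 × 0.44179 × 8 × 1 = 143.1 kips.
Bearing (0.25 in plate, F_u = 70 ksi): end bolts L_c = 1.75 − 0.8125/2 = 1.34375, R_n = min(1.2×1.34375×0.25×70, 2.4×0.75×0.25×70) = 28.219 kips/bolt; interior L_c = 2.1875 − 0.8125 = 1.375, R_n = 28.875 kips/bolt. φR_n = 0.75 × (2×28.219 + 6×28.875) = 172.3 kips.
Tension rupture (net): A_n = (7.8125 − 2×0.875)×0.25 = 1.5156 in² (U = 1.0, A_e = A_n). φR_n = 0.75 × 70 × 1.5156 = 79.6 kips.
Governing: min(143.1, 172.3, 79.6) = 79.6 kips → net-section rupture.

79.6 kips (net-section rupture governs)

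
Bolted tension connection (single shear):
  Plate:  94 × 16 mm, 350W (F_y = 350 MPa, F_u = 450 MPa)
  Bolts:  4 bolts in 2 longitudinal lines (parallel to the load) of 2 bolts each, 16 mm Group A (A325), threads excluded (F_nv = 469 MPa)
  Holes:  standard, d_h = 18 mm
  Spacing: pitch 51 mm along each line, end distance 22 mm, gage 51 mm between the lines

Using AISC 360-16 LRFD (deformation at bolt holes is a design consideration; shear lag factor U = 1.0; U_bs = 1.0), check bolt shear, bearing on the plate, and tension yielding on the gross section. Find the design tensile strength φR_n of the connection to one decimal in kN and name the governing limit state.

282.9 kN (bolt shear governs)

Bolt shear: A_b = π(16)²/4 = 201.06 mm². φR_n = 0.75 × 469 × 201.06 × 4 × 1 = 282.9 kN.
Bearing (16 mm plate, F_u = 450 MPa): end bolts L_c = 22 − 18/2 = 13, R_n = min(1.2×13×16×450, 2.4×16×16×450) = 112.32 kN/bolt; interior L_c = 51 − 18 = 33, R_n = 276.48 kN/bolt. φR_n = 0.75 × (2×112.32 + 2×276.48) = 583.2 kN.
Tension yield (gross): A_g = 94×16 = 1504 mm². φR_n = 0.90 × 350 × 1504 = 473.8 kN.
Governing: min(282.9, 583.2, 473.8) = 282.9 kN → bolt shear.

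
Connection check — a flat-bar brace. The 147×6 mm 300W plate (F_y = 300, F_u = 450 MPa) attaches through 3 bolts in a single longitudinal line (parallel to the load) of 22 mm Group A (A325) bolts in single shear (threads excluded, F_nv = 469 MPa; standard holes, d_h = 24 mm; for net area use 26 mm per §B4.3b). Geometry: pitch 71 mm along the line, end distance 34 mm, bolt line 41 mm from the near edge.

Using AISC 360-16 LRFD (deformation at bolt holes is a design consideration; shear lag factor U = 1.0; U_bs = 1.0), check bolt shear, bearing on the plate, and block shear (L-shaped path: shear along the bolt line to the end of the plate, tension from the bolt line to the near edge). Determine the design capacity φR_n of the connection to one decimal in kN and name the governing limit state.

Bolt shear: A_b = π(22)²/4 = 380.13 mm². φR_n = 0.75 × 469 × 380.13 × 3 × 1 = 401.1 kN.
Bearing (6 mm plate, F_u = 450 MPa): end bolts L_c = 34 − 24/2 = 22, R_n = min(1.2×22×6×450, 2.4×22×6×450) = 71.28 kN/bolt; interior L_c = 71 − 24 = 47, R_n = 142.56 kN/bolt. φR_n = 0.75 × (1×71.28 + 2×142.56) = 267.3 kN.
Block shear: shear path 1×[34+2×71] = 1×176 mm, A_gv = 1056, A_nv = 1×(176 − 2.5×26)×6 = 666 mm²; tension to near edge: (41 − 0.5×26)×6 = 168 mm². R_n = min(0.6×450×666, 0.6×300×1056) + 1.0×450×168 = min(179.82, 190.08) + 75.6 = 255.42 kN. φR_n = 0.75 × 255.42 = 191.6 kN.
Governing: min(401.1, 267.3, 191.6) = 191.6 kN → block shear.

191.6 kN (block shear governs)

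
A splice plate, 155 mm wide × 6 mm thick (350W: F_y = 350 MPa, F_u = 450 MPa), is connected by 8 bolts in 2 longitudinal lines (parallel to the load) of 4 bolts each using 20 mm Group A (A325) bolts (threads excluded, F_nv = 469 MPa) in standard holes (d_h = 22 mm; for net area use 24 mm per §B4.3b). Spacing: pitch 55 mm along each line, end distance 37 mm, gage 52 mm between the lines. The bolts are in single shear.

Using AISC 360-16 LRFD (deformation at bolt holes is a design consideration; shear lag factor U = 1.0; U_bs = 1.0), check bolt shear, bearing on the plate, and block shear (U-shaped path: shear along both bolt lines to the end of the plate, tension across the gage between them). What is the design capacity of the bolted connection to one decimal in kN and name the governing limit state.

343.4 kN (block shear governs)

Bolt shear: A_b = π(20)²/4 = 314.16 mm². φR_n = 0.75 × 469 × 314.16 × 8 × 1 = 884.0 kN.
Bearing (6 mm plate, F_u = 450 MPa): end bolts L_c = 37 − 22/2 = 26, R_n = min(1.2×26×6×450, 2.4×20×6×450) = 84.24 kN/bolt; interior L_c = 55 − 22 = 33, R_n = 106.92 kN/bolt. φR_n = 0.75 × (2×84.24 + 6×106.92) = 607.5 kN.
Block shear: shear path 2×[37+3×55] = 2×202 mm, A_gv = 2424, A_nv = 2×(202 − 3.5×24)×6 = 1416 mm²; tension across gage: (52 − 1×24)×6 = 168 mm². R_n = min(0.6×450×1416, 0.6×350×2424) + 1.0×450×168 = min(382.32, 509.04) + 75.6 = 457.92 kN. φR_n = 0.75 × 457.92 = 343.4 kN.
Governing: min(884.0, 607.5, 343.4) = 343.4 kN → block shear.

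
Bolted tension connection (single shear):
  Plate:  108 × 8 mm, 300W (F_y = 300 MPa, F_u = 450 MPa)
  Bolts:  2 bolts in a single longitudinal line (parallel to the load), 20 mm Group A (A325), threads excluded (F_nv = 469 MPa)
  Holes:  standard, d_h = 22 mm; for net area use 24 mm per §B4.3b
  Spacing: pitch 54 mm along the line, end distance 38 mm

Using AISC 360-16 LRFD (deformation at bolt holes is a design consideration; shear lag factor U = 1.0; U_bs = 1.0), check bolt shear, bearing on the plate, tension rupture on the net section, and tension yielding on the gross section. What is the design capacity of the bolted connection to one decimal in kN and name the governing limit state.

Bolt shear: A_b = π(20)²/4 = 314.16 mm². φR_n = 0.75 × 469 × 314.16 × 2 × 1 = 221.0 kN.
Bearing (8 mm plate, F_u = 450 MPa): end bolts L_c = 38 − 22/2 = 27, R_n = min(1.2×27×8×450, 2.4×20×8×450) = 116.64 kN/bolt; interior L_c = 54 − 22 = 32, R_n = 138.24 kN/bolt. φR_n = 0.75 × (1×116.64 + 1×138.24) = 191.2 kN.
Tension rupture (net): A_n = (108 − 1×24)×8 = 672 mm² (U = 1.0, A_e = A_n). φR_n = 0.75 × 450 × 672 = 226.8 kN.
Tension yield (gross): A_g = 108×8 = 864 mm². φR_n = 0.90 × 300 × 864 = 233.3 kN.
Governing: min(221.0, 191.2, 226.8, 233.3) = 191.2 kN → bearing.

191.2 kN (bearing governs)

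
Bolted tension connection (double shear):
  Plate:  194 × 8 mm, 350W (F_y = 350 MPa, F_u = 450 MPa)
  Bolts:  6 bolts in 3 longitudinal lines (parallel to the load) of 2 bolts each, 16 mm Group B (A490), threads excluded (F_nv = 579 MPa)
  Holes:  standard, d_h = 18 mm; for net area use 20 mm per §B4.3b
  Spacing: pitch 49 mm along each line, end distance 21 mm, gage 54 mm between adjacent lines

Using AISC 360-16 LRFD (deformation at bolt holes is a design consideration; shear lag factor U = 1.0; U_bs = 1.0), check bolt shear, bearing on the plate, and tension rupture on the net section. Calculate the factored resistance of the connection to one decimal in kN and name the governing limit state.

Bolt shear: A_b = π(16)²/4 = 201.06 mm². φR_n = 0.75 × 579 × 201.06 × 6 × 2 = 1047.7 kN.
Bearing (8 mm plate, F_u = 450 MPa): end bolts L_c = 21 − 18/2 = 12, R_n = min(1.2×12×8×450, 2.4×16×8×450) = 51.84 kN/bolt; interior L_c = 49 − 18 = 31, R_n = 133.92 kN/bolt. φR_n = 0.75 × (3×51.84 + 3×133.92) = 418.0 kN.
Tension rupture (net): A_n = (194 − 3×20)×8 = 1072 mm² (U = 1.0, A_e = A_n). φR_n = 0.75 × 450 × 1072 = 361.8 kN.
Governing: min(1047.7, 418.0, 361.8) = 361.8 kN → net-section rupture.

361.8 kN (net-section rupture governs)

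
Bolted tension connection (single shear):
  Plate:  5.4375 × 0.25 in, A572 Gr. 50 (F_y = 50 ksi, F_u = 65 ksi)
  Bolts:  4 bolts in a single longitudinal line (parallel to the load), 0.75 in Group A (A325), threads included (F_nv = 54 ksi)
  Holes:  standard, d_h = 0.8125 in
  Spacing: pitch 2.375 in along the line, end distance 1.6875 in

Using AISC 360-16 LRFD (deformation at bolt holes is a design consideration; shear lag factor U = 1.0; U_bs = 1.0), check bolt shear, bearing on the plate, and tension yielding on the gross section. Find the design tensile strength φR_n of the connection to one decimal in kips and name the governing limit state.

61.2 kips (gross-section yield governs)

Bolt shear: A_b = π(0.75)²/4 = 0.44179 in². φR_n = 0.75 × 54 × 0.44179 × 4 × 1 = 71.6 kips.
Bearing (0.25 in plate, F_u = 65 ksi): end bolts L_c = 1.6875 − 0.8125/2 = 1.28125, R_n = min(1.2×1.28125×0.25×65, 2.4×0.75×0.25×65) = 24.984 kips/bolt; interior L_c = 2.375 − 0.8125 = 1.5625, R_n = 29.25 kips/bolt. φR_n = 0.75 × (1×24.984 + 3×29.25) = 84.6 kips.
Tension yield (gross): A_g = 5.4375×0.25 = 1.3594 in². φR_n = 0.90 × 50 × 1.3594 = 61.2 kips.
Governing: min(71.6, 84.6, 61.2) = 61.2 kips → gross-section yield.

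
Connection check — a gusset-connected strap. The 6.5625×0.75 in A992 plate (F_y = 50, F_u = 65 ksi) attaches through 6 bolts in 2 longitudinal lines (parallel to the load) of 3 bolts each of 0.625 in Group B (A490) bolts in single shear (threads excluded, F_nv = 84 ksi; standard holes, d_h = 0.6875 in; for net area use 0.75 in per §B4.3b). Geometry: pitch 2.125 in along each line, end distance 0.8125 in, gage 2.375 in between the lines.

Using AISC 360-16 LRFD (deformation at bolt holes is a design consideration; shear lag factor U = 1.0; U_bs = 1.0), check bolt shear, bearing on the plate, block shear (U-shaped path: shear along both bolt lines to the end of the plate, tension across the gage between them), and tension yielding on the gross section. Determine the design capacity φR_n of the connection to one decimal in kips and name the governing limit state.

116.0 kips (bolt shear governs)

Bolt shear: A_b = π(0.625)²/4 = 0.3068 in². φR_n = 0.75 × 84 × 0.3068 × 6 × 1 = 116.0 kips.
Bearing (0.75 in plate, F_u = 65 ksi): end bolts L_c = 0.8125 − 0.6875/2 = 0.46875, R_n = min(1.2×0.46875×0.75×65, 2.4×0.625×0.75×65) = 27.422 kips/bolt; interior L_c = 2.125 − 0.6875 = 1.4375, R_n = 73.125 kips/bolt. φR_n = 0.75 × (2×27.422 + 4×73.125) = 260.5 kips.
Block shear: shear path 2×[0.8125+2×2.125] = 2×5.0625 in, A_gv = 7.5938, A_nv = 2×(5.0625 − 2.5×0.75)×0.75 = 4.7813 in²; tension across gage: (2.375 − 1×0.75)×0.75 = 1.2188 in². R_n = min(0.6×65×4.7813, 0.6×50×7.5938) + 1.0×65×1.2188 = min(186.47, 227.81) + 79.222 = 265.69 kips. φR_n = 0.75 × 265.69 = 199.3 kips.
Tension yield (gross): A_g = 6.5625×0.75 = 4.9219 in². φR_n = 0.90 × 50 × 4.9219 = 221.5 kips.
Governing: min(116.0, 260.5, 199.3, 221.5) = 116.0 kips → bolt shear.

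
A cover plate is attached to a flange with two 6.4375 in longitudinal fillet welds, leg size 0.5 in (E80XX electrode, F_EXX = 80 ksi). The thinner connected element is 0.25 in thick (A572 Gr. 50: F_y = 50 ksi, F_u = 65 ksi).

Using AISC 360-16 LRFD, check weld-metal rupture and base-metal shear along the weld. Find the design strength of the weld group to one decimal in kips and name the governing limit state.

Weld metal: throat = 0.707×0.5 = 0.3535 in, L = 2×6.4375 = 12.875 in. φR_n = 0.75 × 0.6 × 80 × 0.3535 × 12.875 = 163.8 kips.
Base metal shear (0.25 in plate): yield φR_n = 1.0×0.6×50×0.25×12.875 = 96.6 kips; rupture φR_n = 0.75×0.6×65×0.25×12.875 = 94.1 kips; take 94.1 kips (rupture).
Governing: min(163.8, 94.1) = 94.1 kips → base-metal shear.

94.1 kips (base-metal shear governs)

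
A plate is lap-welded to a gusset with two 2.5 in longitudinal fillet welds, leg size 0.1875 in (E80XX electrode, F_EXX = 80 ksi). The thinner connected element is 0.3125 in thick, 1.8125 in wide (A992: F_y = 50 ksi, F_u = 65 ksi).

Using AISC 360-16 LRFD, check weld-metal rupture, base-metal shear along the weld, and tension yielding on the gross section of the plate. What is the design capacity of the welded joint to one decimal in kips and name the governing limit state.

23.9 kips (weld metal governs)

Weld metal: throat = 0.707×0.1875 = 0.13256 in, L = 2×2.5 = 5 in. φR_n = 0.75 × 0.6 × 80 × 0.13256 × 5 = 23.9 kips.
Base metal shear (0.3125 in plate): yield φR_n = 1.0×0.6×50×0.3125×5 = 46.9 kips; rupture φR_n = 0.75×0.6×65×0.3125×5 = 45.7 kips; take 45.7 kips (rupture).
Tension yield (gross): A_g = 1.8125×0.3125 = 0.56641 in². φR_n = 0.90 × 50 × 0.56641 = 25.5 kips.
Governing: min(23.9, 45.7, 25.5) = 23.9 kips → weld metal.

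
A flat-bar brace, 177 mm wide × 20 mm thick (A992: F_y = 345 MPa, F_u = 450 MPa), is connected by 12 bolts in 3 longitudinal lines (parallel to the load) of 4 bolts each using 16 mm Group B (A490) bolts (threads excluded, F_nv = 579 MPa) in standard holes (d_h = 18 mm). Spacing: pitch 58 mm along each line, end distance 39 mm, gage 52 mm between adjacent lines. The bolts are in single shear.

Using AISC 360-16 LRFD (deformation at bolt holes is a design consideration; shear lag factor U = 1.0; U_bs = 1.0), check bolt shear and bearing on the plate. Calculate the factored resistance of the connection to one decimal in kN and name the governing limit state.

Bolt shear: A_b = π(16)²/4 = 201.06 mm². φR_n = 0.75 × 579 × 201.06 × 12 × 1 = 1047.7 kN.
Bearing (20 mm plate, F_u = 450 MPa): end bolts L_c = 39 − 18/2 = 30, R_n = min(1.2×30×20×450, 2.4×16×20×450) = 324 kN/bolt; interior L_c = 58 − 18 = 40, R_n = 345.6 kN/bolt. φR_n = 0.75 × (3×324 + 9×345.6) = 3061.8 kN.
Governing: min(1047.7, 3061.8) = 1047.7 kN → bolt shear.

1047.7 kN (bolt shear governs)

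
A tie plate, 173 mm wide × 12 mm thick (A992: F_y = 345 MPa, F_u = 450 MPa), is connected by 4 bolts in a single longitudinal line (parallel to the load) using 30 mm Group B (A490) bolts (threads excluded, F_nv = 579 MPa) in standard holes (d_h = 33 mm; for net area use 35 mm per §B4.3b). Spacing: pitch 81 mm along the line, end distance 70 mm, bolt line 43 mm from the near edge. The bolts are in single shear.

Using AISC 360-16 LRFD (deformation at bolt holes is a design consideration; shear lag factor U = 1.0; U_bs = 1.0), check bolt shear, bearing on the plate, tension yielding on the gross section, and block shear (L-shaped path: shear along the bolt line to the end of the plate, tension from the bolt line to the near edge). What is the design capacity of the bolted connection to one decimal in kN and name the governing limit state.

566.2 kN (block shear governs)

Bolt shear: A_b = π(30)²/4 = 706.86 mm². φR_n = 0.75 × 579 × 706.86 × 4 × 1 = 1227.8 kN.
Bearing (12 mm plate, F_u = 450 MPa): end bolts L_c = 70 − 33/2 = 53.5, R_n = min(1.2×53.5×12×450, 2.4×30×12×450) = 346.68 kN/bolt; interior L_c = 81 − 33 = 48, R_n = 311.04 kN/bolt. φR_n = 0.75 × (1×346.68 + 3×311.04) = 959.9 kN.
Tension yield (gross): A_g = 173×12 = 2076 mm². φR_n = 0.90 × 345 × 2076 = 644.6 kN.
Block shear: shear path 1×[70+3×81] = 1×313 mm, A_gv = 3756, A_nv = 1×(313 − 3.5×35)×12 = 2286 mm²; tension to near edge: (43 − 0.5×35)×12 = 306 mm². R_n = min(0.6×450×2286, 0.6×345×3756) + 1.0×450×306 = min(617.22, 777.49) + 137.7 = 754.92 kN. φR_n = 0.75 × 754.92 = 566.2 kN.
Governing: min(1227.8, 959.9, 644.6, 566.2) = 566.2 kN → block shear.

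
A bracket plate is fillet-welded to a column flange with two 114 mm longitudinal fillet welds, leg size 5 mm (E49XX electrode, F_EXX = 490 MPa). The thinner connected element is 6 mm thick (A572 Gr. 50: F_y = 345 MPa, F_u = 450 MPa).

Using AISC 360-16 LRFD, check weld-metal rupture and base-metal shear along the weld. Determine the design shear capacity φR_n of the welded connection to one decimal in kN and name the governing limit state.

177.7 kN (weld metal governs)

Weld metal: throat = 0.707×5 = 3.535 mm, L = 2×114 = 228 mm. φR_n = 0.75 × 0.6 × 490 × 3.535 × 228 = 177.7 kN.
Base metal shear (6 mm plate): yield φR_n = 1.0×0.6×345×6×228 = 283.2 kN; rupture φR_n = 0.75×0.6×450×6×228 = 277.0 kN; take 277.0 kN (rupture).
Governing: min(177.7, 277.0) = 177.7 kN → weld metal.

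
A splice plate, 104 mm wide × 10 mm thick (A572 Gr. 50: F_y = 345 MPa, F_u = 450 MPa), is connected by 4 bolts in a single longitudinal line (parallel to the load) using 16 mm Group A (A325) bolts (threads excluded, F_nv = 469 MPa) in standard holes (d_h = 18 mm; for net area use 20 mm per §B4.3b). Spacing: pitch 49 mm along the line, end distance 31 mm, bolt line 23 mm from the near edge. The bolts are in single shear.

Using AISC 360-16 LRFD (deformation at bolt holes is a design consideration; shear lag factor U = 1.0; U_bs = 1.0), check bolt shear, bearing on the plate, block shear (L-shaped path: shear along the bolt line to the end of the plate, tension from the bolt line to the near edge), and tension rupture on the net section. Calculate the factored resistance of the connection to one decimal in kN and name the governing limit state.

Bolt shear: A_b = π(16)²/4 = 201.06 mm². φR_n = 0.75 × 469 × 201.06 × 4 × 1 = 282.9 kN.
Bearing (10 mm plate, F_u = 450 MPa): end bolts L_c = 31 − 18/2 = 22, R_n = min(1.2×22×10×450, 2.4×16×10×450) = 118.8 kN/bolt; interior L_c = 49 − 18 = 31, R_n = 167.4 kN/bolt. φR_n = 0.75 × (1×118.8 + 3×167.4) = 465.8 kN.
Block shear: shear path 1×[31+3×49] = 1×178 mm, A_gv = 1780, A_nv = 1×(178 − 3.5×20)×10 = 1080 mm²; tension to near edge: (23 − 0.5×20)×10 = 130 mm². R_n = min(0.6×450×1080, 0.6×345×1780) + 1.0×450×130 = min(291.6, 368.46) + 58.5 = 350.1 kN. φR_n = 0.75 × 350.1 = 262.6 kN.
Tension rupture (net): A_n = (104 − 1×20)×10 = 840 mm² (U = 1.0, A_e = A_n). φR_n = 0.75 × 450 × 840 = 283.5 kN.
Governing: min(282.9, 465.8, 262.6, 283.5) = 262.6 kN → block shear.

262.6 kN (block shear governs)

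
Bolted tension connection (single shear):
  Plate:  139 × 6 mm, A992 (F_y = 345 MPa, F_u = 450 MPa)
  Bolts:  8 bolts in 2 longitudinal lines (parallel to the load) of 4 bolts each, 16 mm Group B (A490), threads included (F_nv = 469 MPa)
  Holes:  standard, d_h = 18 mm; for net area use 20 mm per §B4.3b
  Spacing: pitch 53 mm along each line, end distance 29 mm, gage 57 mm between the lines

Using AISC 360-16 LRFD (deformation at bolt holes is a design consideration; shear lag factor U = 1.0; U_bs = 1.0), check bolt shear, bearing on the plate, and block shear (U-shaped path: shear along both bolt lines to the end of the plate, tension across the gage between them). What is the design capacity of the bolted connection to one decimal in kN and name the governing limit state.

361.7 kN (block shear governs)

Bolt shear: A_b = π(16)²/4 = 201.06 mm². φR_n = 0.75 × 469 × 201.06 × 8 × 1 = 565.8 kN.
Bearing (6 mm plate, F_u = 450 MPa): end bolts L_c = 29 − 18/2 = 20, R_n = min(1.2×20×6×450, 2.4×16×6×450) = 64.8 kN/bolt; interior L_c = 53 − 18 = 35, R_n = 103.68 kN/bolt. φR_n = 0.75 × (2×64.8 + 6×103.68) = 563.8 kN.
Block shear: shear path 2×[29+3×53] = 2×188 mm, A_gv = 2256, A_nv = 2×(188 − 3.5×20)×6 = 1416 mm²; tension across gage: (57 − 1×20)×6 = 222 mm². R_n = min(0.6×450×1416, 0.6×345×2256) + 1.0×450×222 = min(382.32, 466.99) + 99.9 = 482.22 kN. φR_n = 0.75 × 482.22 = 361.7 kN.
Governing: min(565.8, 563.8, 361.7) = 361.7 kN → block shear.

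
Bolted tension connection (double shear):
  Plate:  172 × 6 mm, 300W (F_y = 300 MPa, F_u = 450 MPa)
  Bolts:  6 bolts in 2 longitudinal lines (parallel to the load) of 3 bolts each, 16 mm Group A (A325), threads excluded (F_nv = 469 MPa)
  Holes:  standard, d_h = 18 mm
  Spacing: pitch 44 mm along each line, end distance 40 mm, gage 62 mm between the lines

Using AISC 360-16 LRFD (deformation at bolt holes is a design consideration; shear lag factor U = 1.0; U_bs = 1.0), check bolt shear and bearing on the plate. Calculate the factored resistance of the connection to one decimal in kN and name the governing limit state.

Bolt shear: A_b = π(16)²/4 = 201.06 mm². φR_n = 0.75 × 469 × 201.06 × 6 × 2 = 848.7 kN.
Bearing (6 mm plate, F_u = 450 MPa): end bolts L_c = 40 − 18/2 = 31, R_n = min(1.2×31×6×450, 2.4×16×6×450) = 100.44 kN/bolt; interior L_c = 44 − 18 = 26, R_n = 84.24 kN/bolt. φR_n = 0.75 × (2×100.44 + 4×84.24) = 403.4 kN.
Governing: min(848.7, 403.4) = 403.4 kN → bearing.

403.4 kN (bearing governs)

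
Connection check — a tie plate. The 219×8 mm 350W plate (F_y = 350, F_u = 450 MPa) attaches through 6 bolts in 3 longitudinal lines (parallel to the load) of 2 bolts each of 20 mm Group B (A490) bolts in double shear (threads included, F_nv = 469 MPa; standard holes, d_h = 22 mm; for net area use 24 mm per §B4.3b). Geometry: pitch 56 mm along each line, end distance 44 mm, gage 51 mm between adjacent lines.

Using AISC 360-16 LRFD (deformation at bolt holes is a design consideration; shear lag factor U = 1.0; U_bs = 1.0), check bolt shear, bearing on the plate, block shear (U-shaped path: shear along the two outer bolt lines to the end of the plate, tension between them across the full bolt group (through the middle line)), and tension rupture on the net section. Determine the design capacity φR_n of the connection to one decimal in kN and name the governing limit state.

Bolt shear: A_b = π(20)²/4 = 314.16 mm². φR_n = 0.75 × 469 × 314.16 × 6 × 2 = 1326.1 kN.
Bearing (8 mm plate, F_u = 450 MPa): end bolts L_c = 44 − 22/2 = 33, R_n = min(1.2×33×8×450, 2.4×20×8×450) = 142.56 kN/bolt; interior L_c = 56 − 22 = 34, R_n = 146.88 kN/bolt. φR_n = 0.75 × (3×142.56 + 3×146.88) = 651.2 kN.
Block shear: shear path 2×[44+1×56] = 2×100 mm, A_gv = 1600, A_nv = 2×(100 − 1.5×24)×8 = 1024 mm²; tension across gage: (102 − 2×24)×8 = 432 mm². R_n = min(0.6×450×1024, 0.6×350×1600) + 1.0×450×432 = min(276.48, 336) + 194.4 = 470.88 kN. φR_n = 0.75 × 470.88 = 353.2 kN.
Tension rupture (net): A_n = (219 − 3×24)×8 = 1176 mm² (U = 1.0, A_e = A_n). φR_n = 0.75 × 450 × 1176 = 396.9 kN.
Governing: min(1326.1, 651.2, 353.2, 396.9) = 353.2 kN → block shear.

353.2 kN (block shear governs)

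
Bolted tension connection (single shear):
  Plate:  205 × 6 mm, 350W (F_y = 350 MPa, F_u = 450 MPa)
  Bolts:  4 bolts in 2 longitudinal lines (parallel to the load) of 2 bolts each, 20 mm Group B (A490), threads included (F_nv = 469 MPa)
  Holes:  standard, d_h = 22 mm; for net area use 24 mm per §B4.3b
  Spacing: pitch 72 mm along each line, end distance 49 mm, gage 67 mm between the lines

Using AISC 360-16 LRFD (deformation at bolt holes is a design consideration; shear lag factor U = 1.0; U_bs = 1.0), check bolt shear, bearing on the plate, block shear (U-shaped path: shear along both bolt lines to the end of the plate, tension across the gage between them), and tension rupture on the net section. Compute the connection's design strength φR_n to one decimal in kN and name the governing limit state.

293.6 kN (block shear governs)

Bolt shear: A_b = π(20)²/4 = 314.16 mm². φR_n = 0.75 × 469 × 314.16 × 4 × 1 = 442.0 kN.
Bearing (6 mm plate, F_u = 450 MPa): end bolts L_c = 49 − 22/2 = 38, R_n = min(1.2×38×6×450, 2.4×20×6×450) = 123.12 kN/bolt; interior L_c = 72 − 22 = 50, R_n = 129.6 kN/bolt. φR_n = 0.75 × (2×123.12 + 2×129.6) = 379.1 kN.
Block shear: shear path 2×[49+1×72] = 2×121 mm, A_gv = 1452, A_nv = 2×(121 − 1.5×24)×6 = 1020 mm²; tension across gage: (67 − 1×24)×6 = 258 mm². R_n = min(0.6×450×1020, 0.6×350×1452) + 1.0×450×258 = min(275.4, 304.92) + 116.1 = 391.5 kN. φR_n = 0.75 × 391.5 = 293.6 kN.
Tension rupture (net): A_n = (205 − 2×24)×6 = 942 mm² (U = 1.0, A_e = A_n). φR_n = 0.75 × 450 × 942 = 317.9 kN.
Governing: min(442.0, 379.1, 293.6, 317.9) = 293.6 kN → block shear.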